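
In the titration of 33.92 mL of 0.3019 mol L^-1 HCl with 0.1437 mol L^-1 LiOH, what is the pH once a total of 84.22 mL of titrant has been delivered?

n(acid) = 0.3019 x 0.03392 = 0.01024 mol; n(LiOH) added = 0.1437 x 0.08422 = 0.01210 mol.
Base is in excess by 0.01210 - 0.01024 = 0.001862 mol in a total volume of 0.1181 L.
[OH^-] = 0.001862/0.1181 = 0.01576 M, so pOH = 1.80 and pH = 14.00 - 1.80 = 12.20.

12.20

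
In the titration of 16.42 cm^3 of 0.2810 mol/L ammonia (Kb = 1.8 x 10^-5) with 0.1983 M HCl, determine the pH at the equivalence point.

5.09

n(NH3) = 0.2810 x 0.01642 = 0.004614 mol; V(HCl) at equivalence = 0.004614/0.1983 = 0.02327 L.
At equivalence the base is fully converted to NH4+; total volume = 0.03969 L, so [NH4+] = 0.004614/0.03969 = 0.1163 M.
Ka(NH4+) = Kw/Kb = 1.0e-14 / 1.8 x 10^-5 = 5.56e-10.
[H^+] = sqrt(Ka x [NH4+]) = sqrt(5.56e-10 x 0.1163) = 8.04e-6 M.
pH = -log(8.04e-6) = 5.09.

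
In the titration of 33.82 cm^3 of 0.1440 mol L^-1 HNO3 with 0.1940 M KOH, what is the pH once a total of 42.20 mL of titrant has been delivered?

12.64

n(acid) = 0.1440 x 0.03382 = 0.004870 mol; n(KOH) added = 0.1940 x 0.04220 = 0.008187 mol.
Base is in excess by 0.008187 - 0.004870 = 0.003317 mol in a total volume of 0.07602 L.
[OH^-] = 0.003317/0.07602 = 0.04363 M, so pOH = 1.36 and pH = 14.00 - 1.36 = 12.64.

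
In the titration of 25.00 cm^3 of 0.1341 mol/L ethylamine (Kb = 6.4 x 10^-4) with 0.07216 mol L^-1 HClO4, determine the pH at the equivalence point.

n(C2H5NH2) = 0.1341 x 0.02500 = 0.003353 mol; V(HClO4) at equivalence = 0.003353/0.07216 = 0.04646 L.
At equivalence the base is fully converted to C2H5NH3+; total volume = 0.07146 L, so [C2H5NH3+] = 0.003353/0.07146 = 0.04691 M.
Ka(C2H5NH3+) = Kw/Kb = 1.0e-14 / 6.4 x 10^-4 = 1.56e-11.
[H^+] = sqrt(Ka x [C2H5NH3+]) = sqrt(1.56e-11 x 0.04691) = 8.56e-7 M.
pH = -log(8.56e-7) = 6.07.

6.07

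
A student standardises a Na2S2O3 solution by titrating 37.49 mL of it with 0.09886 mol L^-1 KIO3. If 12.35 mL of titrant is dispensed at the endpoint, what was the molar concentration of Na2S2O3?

n(KIO3) = 0.09886 x 0.01235 = 0.001221 mol.
From the balanced equation, 1 mol KIO3 reacts with 6 mol Na2S2O3, so n(Na2S2O3) = 0.001221 x 6/1 = 0.007326 mol.
[Na2S2O3] = 0.007326 / 0.03749 L = 0.195 M.

0.195 M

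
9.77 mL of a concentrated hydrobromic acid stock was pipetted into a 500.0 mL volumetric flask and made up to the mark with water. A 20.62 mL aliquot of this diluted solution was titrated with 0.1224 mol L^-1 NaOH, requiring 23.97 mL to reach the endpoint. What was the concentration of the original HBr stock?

7.28 M

n(NaOH) = 0.1224 x 0.02397 = 0.002934 mol.
n(HBr) in the aliquot = 0.002934 mol.
[diluted HBr] = 0.002934 / 0.02062 = 0.1423 M.
Dilution factor = 500.0/9.770 = 51.18, so [stock] = 0.1423 x 51.18 = 7.28 M.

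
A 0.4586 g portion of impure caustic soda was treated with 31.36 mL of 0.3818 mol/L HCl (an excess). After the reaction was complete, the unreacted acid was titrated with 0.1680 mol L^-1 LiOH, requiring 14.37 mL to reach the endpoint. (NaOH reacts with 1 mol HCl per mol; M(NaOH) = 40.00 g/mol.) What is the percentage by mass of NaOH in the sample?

Total n(HCl) added = 0.3818 x 0.03136 = 0.01197 mol.
n(LiOH) used = 0.1680 x 0.01437 = 0.002414 mol, which equals the excess n(HCl).
So n(HCl) consumed by the sample = 0.01197 - 0.002414 = 0.009559 mol.
n(NaOH) = 0.009559 / 1 = 0.009559 mol.
mass NaOH = 0.009559 x 40.00 = 0.3824 g, so %NaOH = 0.3824/0.4586 x 100 = 83.4%.

83.4%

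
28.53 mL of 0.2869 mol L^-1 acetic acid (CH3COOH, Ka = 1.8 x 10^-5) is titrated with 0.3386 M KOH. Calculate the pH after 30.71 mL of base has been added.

n(acid) = 0.2869 x 0.02853 = 0.008185 mol; n(KOH) added = 0.3386 x 0.03071 = 0.01040 mol.
Base is in excess by 0.01040 - 0.008185 = 0.002213 mol in a total volume of 0.05924 L.
[OH^-] = 0.002213/0.05924 = 0.03736 M, so pOH = 1.43 and pH = 14.00 - 1.43 = 12.57.

12.57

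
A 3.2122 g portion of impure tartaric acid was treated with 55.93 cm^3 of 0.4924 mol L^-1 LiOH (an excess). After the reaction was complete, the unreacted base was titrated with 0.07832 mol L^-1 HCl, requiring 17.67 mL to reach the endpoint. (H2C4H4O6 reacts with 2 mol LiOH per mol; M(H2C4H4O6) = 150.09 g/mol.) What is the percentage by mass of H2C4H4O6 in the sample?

Total n(LiOH) added = 0.4924 x 0.05593 = 0.02754 mol.
n(HCl) used = 0.07832 x 0.01767 = 0.001384 mol, which equals the excess n(LiOH).
So n(LiOH) consumed by the sample = 0.02754 - 0.001384 = 0.02616 mol.
n(H2C4H4O6) = 0.02616 / 2 = 0.01308 mol.
mass H2C4H4O6 = 0.01308 x 150.09 = 1.963 g, so %H2C4H4O6 = 1.963/3.2122 x 100 = 61.1%.

61.1%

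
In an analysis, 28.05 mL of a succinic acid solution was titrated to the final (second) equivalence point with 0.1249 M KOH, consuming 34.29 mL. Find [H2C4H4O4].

0.0763 M

n(KOH) = 0.1249 x 0.03429 = 0.004283 mol.
At the final (second) equivalence point, 2 mol OH^- react per mol H2C4H4O4, so n(H2C4H4O4) = 0.004283 / 2 = 0.002141 mol.
[H2C4H4O4] = 0.002141 / 0.02805 L = 0.0763 M.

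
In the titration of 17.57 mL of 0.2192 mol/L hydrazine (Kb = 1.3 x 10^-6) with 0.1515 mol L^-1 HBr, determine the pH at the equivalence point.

n(N2H4) = 0.2192 x 0.01757 = 0.003851 mol; V(HBr) at equivalence = 0.003851/0.1515 = 0.02542 L.
At equivalence the base is fully converted to N2H5+; total volume = 0.04299 L, so [N2H5+] = 0.003851/0.04299 = 0.08958 M.
Ka(N2H5+) = Kw/Kb = 1.0e-14 / 1.3 x 10^-6 = 7.69e-9.
[H^+] = sqrt(Ka x [N2H5+]) = sqrt(7.69e-9 x 0.08958) = 2.63e-5 M.
pH = -log(2.63e-5) = 4.58.

4.58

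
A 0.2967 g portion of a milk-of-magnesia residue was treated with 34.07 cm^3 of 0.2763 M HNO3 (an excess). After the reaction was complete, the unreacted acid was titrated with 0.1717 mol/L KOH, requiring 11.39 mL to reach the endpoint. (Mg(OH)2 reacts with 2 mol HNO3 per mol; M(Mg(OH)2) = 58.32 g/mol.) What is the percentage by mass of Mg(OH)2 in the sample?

Total n(HNO3) added = 0.2763 x 0.03407 = 0.009414 mol.
n(KOH) used = 0.1717 x 0.01139 = 0.001956 mol, which equals the excess n(HNO3).
So n(HNO3) consumed by the sample = 0.009414 - 0.001956 = 0.007458 mol.
n(Mg(OH)2) = 0.007458 / 2 = 0.003729 mol.
mass Mg(OH)2 = 0.003729 x 58.32 = 0.2175 g, so %Mg(OH)2 = 0.2175/0.2967 x 100 = 73.3%.

73.3%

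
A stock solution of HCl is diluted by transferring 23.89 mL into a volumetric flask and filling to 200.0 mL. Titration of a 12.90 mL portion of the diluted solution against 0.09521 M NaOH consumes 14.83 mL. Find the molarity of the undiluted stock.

0.916 M

n(NaOH) = 0.09521 x 0.01483 = 0.001412 mol.
n(HCl) in the aliquot = 0.001412 mol.
[diluted HCl] = 0.001412 / 0.01290 = 0.1095 M.
Dilution factor = 200.0/23.89 = 8.372, so [stock] = 0.1095 x 8.372 = 0.916 M.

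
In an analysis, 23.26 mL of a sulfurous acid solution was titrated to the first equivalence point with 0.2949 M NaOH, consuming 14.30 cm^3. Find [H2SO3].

0.181 M

n(NaOH) = 0.2949 x 0.01430 = 0.004217 mol.
At the first equivalence point, 1 mol OH^- react per mol H2SO3, so n(H2SO3) = 0.004217 / 1 = 0.004217 mol.
[H2SO3] = 0.004217 / 0.02326 L = 0.181 M.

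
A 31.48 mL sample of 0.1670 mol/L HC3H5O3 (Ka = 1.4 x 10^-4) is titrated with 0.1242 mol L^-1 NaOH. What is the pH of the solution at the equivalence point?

8.35

n(HC3H5O3) = 0.1670 x 0.03148 = 0.005257 mol; V(NaOH) at equivalence = 0.005257/0.1242 = 0.04233 L.
At equivalence all the acid is converted to C3H5O3-; total volume = 0.03148 + 0.04233 = 0.07381 L, so [C3H5O3-] = 0.005257/0.07381 = 0.07123 M.
Kb = Kw/Ka = 1.0e-14 / 1.4 x 10^-4 = 7.14e-11.
[OH^-] = sqrt(Kb x [C3H5O3-]) = sqrt(7.14e-11 x 0.07123) = 2.26e-6 M.
pOH = 5.65, so pH = 14.00 - 5.65 = 8.35.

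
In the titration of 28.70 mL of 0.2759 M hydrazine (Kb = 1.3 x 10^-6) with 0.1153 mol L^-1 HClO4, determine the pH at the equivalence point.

4.60

n(N2H4) = 0.2759 x 0.02870 = 0.007918 mol; V(HClO4) at equivalence = 0.007918/0.1153 = 0.06868 L.
At equivalence the base is fully converted to N2H5+; total volume = 0.09738 L, so [N2H5+] = 0.007918/0.09738 = 0.08132 M.
Ka(N2H5+) = Kw/Kb = 1.0e-14 / 1.3 x 10^-6 = 7.69e-9.
[H^+] = sqrt(Ka x [N2H5+]) = sqrt(7.69e-9 x 0.08132) = 2.50e-5 M.
pH = -log(2.50e-5) = 4.60.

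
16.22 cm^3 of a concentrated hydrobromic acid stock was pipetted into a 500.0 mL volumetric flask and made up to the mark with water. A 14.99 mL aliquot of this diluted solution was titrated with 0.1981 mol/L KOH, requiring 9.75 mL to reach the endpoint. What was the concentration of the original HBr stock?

n(KOH) = 0.1981 x 0.009750 = 0.001931 mol.
n(HBr) in the aliquot = 0.001931 mol.
[diluted HBr] = 0.001931 / 0.01499 = 0.1289 M.
Dilution factor = 500.0/16.22 = 30.83, so [stock] = 0.1289 x 30.83 = 3.97 M.

3.97 M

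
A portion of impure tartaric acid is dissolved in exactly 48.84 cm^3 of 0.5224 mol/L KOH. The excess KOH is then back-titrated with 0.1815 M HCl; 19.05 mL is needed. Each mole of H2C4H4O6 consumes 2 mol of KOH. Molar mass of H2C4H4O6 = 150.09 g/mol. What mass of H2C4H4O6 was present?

1.66 g

Total n(KOH) added = 0.5224 x 0.04884 = 0.02551 mol.
n(HCl) used = 0.1815 x 0.01905 = 0.003458 mol, which equals the excess n(KOH).
So n(KOH) consumed by the sample = 0.02551 - 0.003458 = 0.02206 mol.
n(H2C4H4O6) = 0.02206 / 2 = 0.01103 mol.
mass = 0.01103 mol x 150.09 g/mol = 1.66 g.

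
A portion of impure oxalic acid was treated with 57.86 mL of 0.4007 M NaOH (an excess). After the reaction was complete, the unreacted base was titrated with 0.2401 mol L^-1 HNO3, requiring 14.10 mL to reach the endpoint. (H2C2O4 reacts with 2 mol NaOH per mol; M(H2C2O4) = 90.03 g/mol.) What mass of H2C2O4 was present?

0.891 g

Total n(NaOH) added = 0.4007 x 0.05786 = 0.02318 mol.
n(HNO3) used = 0.2401 x 0.01410 = 0.003385 mol, which equals the excess n(NaOH).
So n(NaOH) consumed by the sample = 0.02318 - 0.003385 = 0.01980 mol.
n(H2C2O4) = 0.01980 / 2 = 0.009900 mol.
mass = 0.009900 mol x 90.03 g/mol = 0.891 g.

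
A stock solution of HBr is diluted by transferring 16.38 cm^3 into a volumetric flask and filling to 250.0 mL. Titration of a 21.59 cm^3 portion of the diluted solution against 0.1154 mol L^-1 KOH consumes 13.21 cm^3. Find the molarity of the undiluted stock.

1.08 M

n(KOH) = 0.1154 x 0.01321 = 0.001524 mol.
n(HBr) in the aliquot = 0.001524 mol.
[diluted HBr] = 0.001524 / 0.02159 = 0.07061 M.
Dilution factor = 250.0/16.38 = 15.26, so [stock] = 0.07061 x 15.26 = 1.08 M.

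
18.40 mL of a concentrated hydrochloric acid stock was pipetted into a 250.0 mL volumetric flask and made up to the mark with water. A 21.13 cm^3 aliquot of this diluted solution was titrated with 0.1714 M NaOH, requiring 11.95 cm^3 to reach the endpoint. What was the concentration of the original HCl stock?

1.32 M

n(NaOH) = 0.1714 x 0.01195 = 0.002048 mol.
n(HCl) in the aliquot = 0.002048 mol.
[diluted HCl] = 0.002048 / 0.02113 = 0.09693 M.
Dilution factor = 250.0/18.40 = 13.59, so [stock] = 0.09693 x 13.59 = 1.32 M.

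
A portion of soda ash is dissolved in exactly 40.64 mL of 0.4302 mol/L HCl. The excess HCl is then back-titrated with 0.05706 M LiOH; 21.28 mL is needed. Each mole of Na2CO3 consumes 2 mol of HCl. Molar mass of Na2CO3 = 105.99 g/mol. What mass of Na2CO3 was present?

0.862 g

Total n(HCl) added = 0.4302 x 0.04064 = 0.01748 mol.
n(LiOH) used = 0.05706 x 0.02128 = 0.001214 mol, which equals the excess n(HCl).
So n(HCl) consumed by the sample = 0.01748 - 0.001214 = 0.01627 mol.
n(Na2CO3) = 0.01627 / 2 = 0.008135 mol.
mass = 0.008135 mol x 105.99 g/mol = 0.862 g.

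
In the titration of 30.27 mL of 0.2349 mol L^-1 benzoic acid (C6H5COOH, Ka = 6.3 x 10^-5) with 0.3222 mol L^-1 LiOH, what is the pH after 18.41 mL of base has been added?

Initial n(C6H5COOH) = 0.2349 x 0.03027 = 0.007110 mol.
n(LiOH) added = 0.3222 x 0.01841 = 0.005932 mol, converting that many moles of C6H5COOH to C6H5COO-.
Remaining n(C6H5COOH) = 0.001179 mol; n(C6H5COO-) = 0.005932 mol.
By Henderson-Hasselbalch, pH = pKa + log([A^-]/[HA]) = 4.20 + log(0.005932/0.001179) = 4.20 + (+0.70) = 4.90.

4.90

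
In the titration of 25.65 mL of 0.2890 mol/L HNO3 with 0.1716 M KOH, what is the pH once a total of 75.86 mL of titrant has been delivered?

n(acid) = 0.2890 x 0.02565 = 0.007413 mol; n(KOH) added = 0.1716 x 0.07586 = 0.01302 mol.
Base is in excess by 0.01302 - 0.007413 = 0.005605 mol in a total volume of 0.1015 L.
[OH^-] = 0.005605/0.1015 = 0.05521 M, so pOH = 1.26 and pH = 14.00 - 1.26 = 12.74.

12.74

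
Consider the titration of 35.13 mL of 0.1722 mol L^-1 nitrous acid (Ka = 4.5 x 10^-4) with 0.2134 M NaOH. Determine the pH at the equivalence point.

n(HNO2) = 0.1722 x 0.03513 = 0.006049 mol; V(NaOH) at equivalence = 0.006049/0.2134 = 0.02835 L.
At equivalence all the acid is converted to NO2-; total volume = 0.03513 + 0.02835 = 0.06348 L, so [NO2-] = 0.006049/0.06348 = 0.09530 M.
Kb = Kw/Ka = 1.0e-14 / 4.5 x 10^-4 = 2.22e-11.
[OH^-] = sqrt(Kb x [NO2-]) = sqrt(2.22e-11 x 0.09530) = 1.46e-6 M.
pOH = 5.84, so pH = 14.00 - 5.84 = 8.16.

8.16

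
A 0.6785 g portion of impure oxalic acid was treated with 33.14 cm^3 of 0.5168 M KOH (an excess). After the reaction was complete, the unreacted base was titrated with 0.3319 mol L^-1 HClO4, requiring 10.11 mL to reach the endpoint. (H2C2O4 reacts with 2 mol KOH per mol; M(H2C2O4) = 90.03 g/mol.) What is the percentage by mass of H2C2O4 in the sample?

Total n(KOH) added = 0.5168 x 0.03314 = 0.01713 mol.
n(HClO4) used = 0.3319 x 0.01011 = 0.003356 mol, which equals the excess n(KOH).
So n(KOH) consumed by the sample = 0.01713 - 0.003356 = 0.01377 mol.
n(H2C2O4) = 0.01377 / 2 = 0.006886 mol.
mass H2C2O4 = 0.006886 x 90.03 = 0.6199 g, so %H2C2O4 = 0.6199/0.6785 x 100 = 91.4%.

91.4%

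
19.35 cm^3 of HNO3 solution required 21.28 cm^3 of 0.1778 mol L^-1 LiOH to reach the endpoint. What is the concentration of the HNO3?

0.196 M

n(LiOH) delivered = 0.1778 x 0.02128 = 0.003784 mol.
For a 1:1 reaction, n(HNO3) = 0.003784 mol.
[HNO3] = 0.003784 mol / 0.01935 L = 0.196 M.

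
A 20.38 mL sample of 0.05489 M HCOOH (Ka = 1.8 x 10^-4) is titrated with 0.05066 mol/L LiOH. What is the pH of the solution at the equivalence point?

n(HCOOH) = 0.05489 x 0.02038 = 0.001119 mol; V(LiOH) at equivalence = 0.001119/0.05066 = 0.02208 L.
At equivalence all the acid is converted to HCOO-; total volume = 0.02038 + 0.02208 = 0.04246 L, so [HCOO-] = 0.001119/0.04246 = 0.02635 M.
Kb = Kw/Ka = 1.0e-14 / 1.8 x 10^-4 = 5.56e-11.
[OH^-] = sqrt(Kb x [HCOO-]) = sqrt(5.56e-11 x 0.02635) = 1.21e-6 M.
pOH = 5.92, so pH = 14.00 - 5.92 = 8.08.

8.08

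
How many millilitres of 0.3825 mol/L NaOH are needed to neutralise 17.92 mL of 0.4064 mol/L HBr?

19.0 mL

n(HBr) = 0.4064 mol/L x 0.01792 L = 0.007283 mol.
At equivalence n(NaOH) = n(HBr) = 0.007283 mol.
V(NaOH) = 0.007283 / 0.3825 = 0.01904 L = 19.0 mL.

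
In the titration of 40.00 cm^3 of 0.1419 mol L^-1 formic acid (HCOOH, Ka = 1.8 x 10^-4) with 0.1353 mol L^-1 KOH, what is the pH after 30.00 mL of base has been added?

4.14

Initial n(HCOOH) = 0.1419 x 0.04000 = 0.005676 mol.
n(KOH) added = 0.1353 x 0.03000 = 0.004059 mol, converting that many moles of HCOOH to HCOO-.
Remaining n(HCOOH) = 0.001617 mol; n(HCOO-) = 0.004059 mol.
By Henderson-Hasselbalch, pH = pKa + log([A^-]/[HA]) = 3.74 + log(0.004059/0.001617) = 3.74 + (+0.40) = 4.14.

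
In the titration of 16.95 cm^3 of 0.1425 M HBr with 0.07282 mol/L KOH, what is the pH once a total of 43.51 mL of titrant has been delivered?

12.10

n(acid) = 0.1425 x 0.01695 = 0.002415 mol; n(KOH) added = 0.07282 x 0.04351 = 0.003168 mol.
Base is in excess by 0.003168 - 0.002415 = 0.0007530 mol in a total volume of 0.06046 L.
[OH^-] = 0.0007530/0.06046 = 0.01245 M, so pOH = 1.90 and pH = 14.00 - 1.90 = 12.10.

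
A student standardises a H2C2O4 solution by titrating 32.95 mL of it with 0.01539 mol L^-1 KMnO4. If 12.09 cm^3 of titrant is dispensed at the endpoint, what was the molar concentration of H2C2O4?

n(KMnO4) = 0.01539 x 0.01209 = 0.0001861 mol.
From the balanced equation, 2 mol KMnO4 reacts with 5 mol H2C2O4, so n(H2C2O4) = 0.0001861 x 5/2 = 0.0004652 mol.
[H2C2O4] = 0.0004652 / 0.03295 L = 0.0141 M.

0.0141 M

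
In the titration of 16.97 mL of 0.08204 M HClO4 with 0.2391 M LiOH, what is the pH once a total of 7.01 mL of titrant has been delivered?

n(acid) = 0.08204 x 0.01697 = 0.001392 mol; n(LiOH) added = 0.2391 x 0.007010 = 0.001676 mol.
Base is in excess by 0.001676 - 0.001392 = 0.0002839 mol in a total volume of 0.02398 L.
[OH^-] = 0.0002839/0.02398 = 0.01184 M, so pOH = 1.93 and pH = 14.00 - 1.93 = 12.07.

12.07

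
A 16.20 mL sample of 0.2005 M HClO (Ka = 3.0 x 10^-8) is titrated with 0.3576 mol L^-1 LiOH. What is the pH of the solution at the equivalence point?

10.32

n(HClO) = 0.2005 x 0.01620 = 0.003248 mol; V(LiOH) at equivalence = 0.003248/0.3576 = 0.009083 L.
At equivalence all the acid is converted to ClO-; total volume = 0.01620 + 0.009083 = 0.02528 L, so [ClO-] = 0.003248/0.02528 = 0.1285 M.
Kb = Kw/Ka = 1.0e-14 / 3.0 x 10^-8 = 3.33e-7.
[OH^-] = sqrt(Kb x [ClO-]) = sqrt(3.33e-7 x 0.1285) = 0.000207 M.
pOH = 3.68, so pH = 14.00 - 3.68 = 10.32.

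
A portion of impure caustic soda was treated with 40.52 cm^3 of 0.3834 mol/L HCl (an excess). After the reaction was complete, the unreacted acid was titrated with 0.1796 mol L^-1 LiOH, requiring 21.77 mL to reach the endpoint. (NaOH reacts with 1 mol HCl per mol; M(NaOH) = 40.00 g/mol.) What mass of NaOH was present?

0.465 g

Total n(HCl) added = 0.3834 x 0.04052 = 0.01554 mol.
n(LiOH) used = 0.1796 x 0.02177 = 0.003910 mol, which equals the excess n(HCl).
So n(HCl) consumed by the sample = 0.01554 - 0.003910 = 0.01163 mol.
n(NaOH) = 0.01163 / 1 = 0.01163 mol.
mass = 0.01163 mol x 40.00 g/mol = 0.465 g.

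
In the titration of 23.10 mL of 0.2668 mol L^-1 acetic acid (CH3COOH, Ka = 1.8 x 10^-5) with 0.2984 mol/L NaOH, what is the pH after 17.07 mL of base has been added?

5.42

Initial n(CH3COOH) = 0.2668 x 0.02310 = 0.006163 mol.
n(NaOH) added = 0.2984 x 0.01707 = 0.005094 mol, converting that many moles of CH3COOH to CH3COO-.
Remaining n(CH3COOH) = 0.001069 mol; n(CH3COO-) = 0.005094 mol.
By Henderson-Hasselbalch, pH = pKa + log([A^-]/[HA]) = 4.74 + log(0.005094/0.001069) = 4.74 + (+0.68) = 5.42.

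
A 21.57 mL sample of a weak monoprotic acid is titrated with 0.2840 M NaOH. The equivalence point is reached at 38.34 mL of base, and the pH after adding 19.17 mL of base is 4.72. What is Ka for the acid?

19.17 mL is half of the equivalence volume, so this is the half-equivalence point where [HA] = [A^-].
At half-equivalence pH = pKa, so pKa = 4.72.
Ka = 10^(-4.72) = 1.9 x 10^-5.

1.9 x 10^-5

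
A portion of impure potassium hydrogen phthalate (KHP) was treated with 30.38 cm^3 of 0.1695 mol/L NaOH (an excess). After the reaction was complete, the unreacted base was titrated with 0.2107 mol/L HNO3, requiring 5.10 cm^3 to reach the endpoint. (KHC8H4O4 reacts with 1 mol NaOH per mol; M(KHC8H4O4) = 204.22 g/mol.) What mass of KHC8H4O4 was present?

Total n(NaOH) added = 0.1695 x 0.03038 = 0.005149 mol.
n(HNO3) used = 0.2107 x 0.005100 = 0.001075 mol, which equals the excess n(NaOH).
So n(NaOH) consumed by the sample = 0.005149 - 0.001075 = 0.004075 mol.
n(KHC8H4O4) = 0.004075 / 1 = 0.004075 mol.
mass = 0.004075 mol x 204.22 g/mol = 0.832 g.

0.832 g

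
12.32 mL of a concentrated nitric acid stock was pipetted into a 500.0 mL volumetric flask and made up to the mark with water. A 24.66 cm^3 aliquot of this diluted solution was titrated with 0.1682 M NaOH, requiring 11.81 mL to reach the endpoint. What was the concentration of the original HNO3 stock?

3.27 M

n(NaOH) = 0.1682 x 0.01181 = 0.001986 mol.
n(HNO3) in the aliquot = 0.001986 mol.
[diluted HNO3] = 0.001986 / 0.02466 = 0.08055 M.
Dilution factor = 500.0/12.32 = 40.58, so [stock] = 0.08055 x 40.58 = 3.27 M.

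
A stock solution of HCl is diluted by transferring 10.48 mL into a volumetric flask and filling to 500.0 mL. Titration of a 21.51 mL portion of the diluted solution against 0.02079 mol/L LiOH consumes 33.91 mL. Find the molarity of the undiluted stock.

n(LiOH) = 0.02079 x 0.03391 = 0.0007050 mol.
n(HCl) in the aliquot = 0.0007050 mol.
[diluted HCl] = 0.0007050 / 0.02151 = 0.03277 M.
Dilution factor = 500.0/10.48 = 47.71, so [stock] = 0.03277 x 47.71 = 1.56 M.

1.56 M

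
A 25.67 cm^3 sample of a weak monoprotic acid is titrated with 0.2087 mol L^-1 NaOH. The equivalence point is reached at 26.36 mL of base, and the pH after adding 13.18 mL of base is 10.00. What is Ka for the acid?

1.0 x 10^-10

13.18 mL is half of the equivalence volume, so this is the half-equivalence point where [HA] = [A^-].
At half-equivalence pH = pKa, so pKa = 10.00.
Ka = 10^(-10.00) = 1.0 x 10^-10.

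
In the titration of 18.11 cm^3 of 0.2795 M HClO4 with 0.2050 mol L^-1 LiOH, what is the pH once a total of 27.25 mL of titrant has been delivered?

n(acid) = 0.2795 x 0.01811 = 0.005062 mol; n(LiOH) added = 0.2050 x 0.02725 = 0.005586 mol.
Base is in excess by 0.005586 - 0.005062 = 0.0005245 mol in a total volume of 0.04536 L.
[OH^-] = 0.0005245/0.04536 = 0.01156 M, so pOH = 1.94 and pH = 14.00 - 1.94 = 12.06.

12.06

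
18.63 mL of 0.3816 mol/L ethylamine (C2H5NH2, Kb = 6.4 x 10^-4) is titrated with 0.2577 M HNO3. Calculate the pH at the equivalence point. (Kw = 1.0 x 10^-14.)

5.81

n(C2H5NH2) = 0.3816 x 0.01863 = 0.007109 mol; V(HNO3) at equivalence = 0.007109/0.2577 = 0.02759 L.
At equivalence the base is fully converted to C2H5NH3+; total volume = 0.04622 L, so [C2H5NH3+] = 0.007109/0.04622 = 0.1538 M.
Ka(C2H5NH3+) = Kw/Kb = 1.0e-14 / 6.4 x 10^-4 = 1.56e-11.
[H^+] = sqrt(Ka x [C2H5NH3+]) = sqrt(1.56e-11 x 0.1538) = 1.55e-6 M.
pH = -log(1.55e-6) = 5.81.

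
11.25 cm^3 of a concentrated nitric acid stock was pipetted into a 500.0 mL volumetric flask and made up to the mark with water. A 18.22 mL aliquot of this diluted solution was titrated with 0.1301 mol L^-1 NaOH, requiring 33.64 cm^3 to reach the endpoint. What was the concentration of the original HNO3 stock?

10.7 M

n(NaOH) = 0.1301 x 0.03364 = 0.004377 mol.
n(HNO3) in the aliquot = 0.004377 mol.
[diluted HNO3] = 0.004377 / 0.01822 = 0.2402 M.
Dilution factor = 500.0/11.25 = 44.44, so [stock] = 0.2402 x 44.44 = 10.7 M.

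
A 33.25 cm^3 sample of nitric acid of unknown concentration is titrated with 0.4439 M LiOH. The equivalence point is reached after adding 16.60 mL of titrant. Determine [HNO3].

n(LiOH) delivered = 0.4439 x 0.01660 = 0.007369 mol.
For a 1:1 reaction, n(HNO3) = 0.007369 mol.
[HNO3] = 0.007369 mol / 0.03325 L = 0.222 M.

0.222 M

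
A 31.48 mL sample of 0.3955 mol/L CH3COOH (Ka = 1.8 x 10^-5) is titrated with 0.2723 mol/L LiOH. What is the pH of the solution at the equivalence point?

8.98

n(CH3COOH) = 0.3955 x 0.03148 = 0.01245 mol; V(LiOH) at equivalence = 0.01245/0.2723 = 0.04572 L.
At equivalence all the acid is converted to CH3COO-; total volume = 0.03148 + 0.04572 = 0.07720 L, so [CH3COO-] = 0.01245/0.07720 = 0.1613 M.
Kb = Kw/Ka = 1.0e-14 / 1.8 x 10^-5 = 5.56e-10.
[OH^-] = sqrt(Kb x [CH3COO-]) = sqrt(5.56e-10 x 0.1613) = 9.47e-6 M.
pOH = 5.02, so pH = 14.00 - 5.02 = 8.98.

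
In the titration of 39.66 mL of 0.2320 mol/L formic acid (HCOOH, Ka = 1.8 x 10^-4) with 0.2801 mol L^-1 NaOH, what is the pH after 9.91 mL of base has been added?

Initial n(HCOOH) = 0.2320 x 0.03966 = 0.009201 mol.
n(NaOH) added = 0.2801 x 0.009910 = 0.002776 mol, converting that many moles of HCOOH to HCOO-.
Remaining n(HCOOH) = 0.006425 mol; n(HCOO-) = 0.002776 mol.
By Henderson-Hasselbalch, pH = pKa + log([A^-]/[HA]) = 3.74 + log(0.002776/0.006425) = 3.74 + (-0.36) = 3.38.

3.38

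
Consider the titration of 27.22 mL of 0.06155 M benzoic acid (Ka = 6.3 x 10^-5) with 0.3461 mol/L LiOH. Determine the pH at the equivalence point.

8.46

n(C6H5COOH) = 0.06155 x 0.02722 = 0.001675 mol; V(LiOH) at equivalence = 0.001675/0.3461 = 0.004841 L.
At equivalence all the acid is converted to C6H5COO-; total volume = 0.02722 + 0.004841 = 0.03206 L, so [C6H5COO-] = 0.001675/0.03206 = 0.05226 M.
Kb = Kw/Ka = 1.0e-14 / 6.3 x 10^-5 = 1.59e-10.
[OH^-] = sqrt(Kb x [C6H5COO-]) = sqrt(1.59e-10 x 0.05226) = 2.88e-6 M.
pOH = 5.54, so pH = 14.00 - 5.54 = 8.46.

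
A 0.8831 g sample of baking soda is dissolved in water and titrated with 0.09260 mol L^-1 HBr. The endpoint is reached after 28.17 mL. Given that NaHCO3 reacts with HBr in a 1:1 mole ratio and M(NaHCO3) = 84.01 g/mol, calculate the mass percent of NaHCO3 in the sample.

24.8%

n(HBr) = 0.09260 x 0.02817 = 0.002609 mol.
n(NaHCO3) = 0.002609 / 1 = 0.002609 mol.
mass of NaHCO3 = 0.002609 x 84.01 = 0.2191 g.
% purity = 0.2191 / 0.8831 x 100 = 24.8%.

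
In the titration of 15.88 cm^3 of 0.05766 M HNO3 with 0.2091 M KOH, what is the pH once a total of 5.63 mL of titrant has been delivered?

n(acid) = 0.05766 x 0.01588 = 0.0009156 mol; n(KOH) added = 0.2091 x 0.005630 = 0.001177 mol.
Base is in excess by 0.001177 - 0.0009156 = 0.0002616 mol in a total volume of 0.02151 L.
[OH^-] = 0.0002616/0.02151 = 0.01216 M, so pOH = 1.92 and pH = 14.00 - 1.92 = 12.08.

12.08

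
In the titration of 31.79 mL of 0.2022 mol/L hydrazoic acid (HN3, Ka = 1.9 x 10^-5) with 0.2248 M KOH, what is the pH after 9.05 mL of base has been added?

Initial n(HN3) = 0.2022 x 0.03179 = 0.006428 mol.
n(KOH) added = 0.2248 x 0.009050 = 0.002034 mol, converting that many moles of HN3 to N3-.
Remaining n(HN3) = 0.004393 mol; n(N3-) = 0.002034 mol.
By Henderson-Hasselbalch, pH = pKa + log([A^-]/[HA]) = 4.72 + log(0.002034/0.004393) = 4.72 + (-0.33) = 4.39.

4.39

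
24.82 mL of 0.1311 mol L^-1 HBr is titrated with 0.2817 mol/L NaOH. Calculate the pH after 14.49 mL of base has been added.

n(acid) = 0.1311 x 0.02482 = 0.003254 mol; n(NaOH) added = 0.2817 x 0.01449 = 0.004082 mol.
Base is in excess by 0.004082 - 0.003254 = 0.0008279 mol in a total volume of 0.03931 L.
[OH^-] = 0.0008279/0.03931 = 0.02106 M, so pOH = 1.68 and pH = 14.00 - 1.68 = 12.32.

12.32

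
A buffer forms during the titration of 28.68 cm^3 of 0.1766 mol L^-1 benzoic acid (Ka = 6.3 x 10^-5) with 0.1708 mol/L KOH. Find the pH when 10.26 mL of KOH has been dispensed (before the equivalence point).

Initial n(C6H5COOH) = 0.1766 x 0.02868 = 0.005065 mol.
n(KOH) added = 0.1708 x 0.01026 = 0.001752 mol, converting that many moles of C6H5COOH to C6H5COO-.
Remaining n(C6H5COOH) = 0.003312 mol; n(C6H5COO-) = 0.001752 mol.
By Henderson-Hasselbalch, pH = pKa + log([A^-]/[HA]) = 4.20 + log(0.001752/0.003312) = 4.20 + (-0.28) = 3.92.

3.92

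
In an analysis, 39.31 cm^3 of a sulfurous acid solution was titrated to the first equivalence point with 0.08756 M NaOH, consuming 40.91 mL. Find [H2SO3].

0.0911 M

n(NaOH) = 0.08756 x 0.04091 = 0.003582 mol.
At the first equivalence point, 1 mol OH^- react per mol H2SO3, so n(H2SO3) = 0.003582 / 1 = 0.003582 mol.
[H2SO3] = 0.003582 / 0.03931 L = 0.0911 M.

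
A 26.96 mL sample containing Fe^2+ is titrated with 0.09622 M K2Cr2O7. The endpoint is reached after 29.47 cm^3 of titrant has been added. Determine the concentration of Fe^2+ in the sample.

0.631 M

n(K2Cr2O7) = 0.09622 x 0.02947 = 0.002836 mol.
From the balanced equation, 1 mol K2Cr2O7 reacts with 6 mol Fe^2+, so n(Fe^2+) = 0.002836 x 6/1 = 0.01701 mol.
[Fe^2+] = 0.01701 / 0.02696 L = 0.631 M.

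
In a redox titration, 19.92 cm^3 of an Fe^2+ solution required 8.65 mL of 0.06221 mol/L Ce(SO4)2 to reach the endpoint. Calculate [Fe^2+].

n(Ce(SO4)2) = 0.06221 x 0.008650 = 0.0005381 mol.
From the balanced equation, 1 mol Ce(SO4)2 reacts with 1 mol Fe^2+, so n(Fe^2+) = 0.0005381 x 1/1 = 0.0005381 mol.
[Fe^2+] = 0.0005381 / 0.01992 L = 0.0270 M.

0.0270 M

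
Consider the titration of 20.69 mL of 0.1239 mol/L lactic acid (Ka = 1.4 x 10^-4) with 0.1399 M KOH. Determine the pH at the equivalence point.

8.34

n(HC3H5O3) = 0.1239 x 0.02069 = 0.002563 mol; V(KOH) at equivalence = 0.002563/0.1399 = 0.01832 L.
At equivalence all the acid is converted to C3H5O3-; total volume = 0.02069 + 0.01832 = 0.03901 L, so [C3H5O3-] = 0.002563/0.03901 = 0.06571 M.
Kb = Kw/Ka = 1.0e-14 / 1.4 x 10^-4 = 7.14e-11.
[OH^-] = sqrt(Kb x [C3H5O3-]) = sqrt(7.14e-11 x 0.06571) = 2.17e-6 M.
pOH = 5.66, so pH = 14.00 - 5.66 = 8.34.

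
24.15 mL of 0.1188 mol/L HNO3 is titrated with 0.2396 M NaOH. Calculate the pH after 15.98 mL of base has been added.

12.38

n(acid) = 0.1188 x 0.02415 = 0.002869 mol; n(NaOH) added = 0.2396 x 0.01598 = 0.003829 mol.
Base is in excess by 0.003829 - 0.002869 = 0.0009598 mol in a total volume of 0.04013 L.
[OH^-] = 0.0009598/0.04013 = 0.02392 M, so pOH = 1.62 and pH = 14.00 - 1.62 = 12.38.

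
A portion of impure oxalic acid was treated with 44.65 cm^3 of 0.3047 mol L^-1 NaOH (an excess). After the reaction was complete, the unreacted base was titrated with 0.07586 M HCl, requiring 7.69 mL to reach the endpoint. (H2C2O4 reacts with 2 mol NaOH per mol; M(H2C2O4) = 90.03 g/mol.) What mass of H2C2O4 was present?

Total n(NaOH) added = 0.3047 x 0.04465 = 0.01360 mol.
n(HCl) used = 0.07586 x 0.007690 = 0.0005834 mol, which equals the excess n(NaOH).
So n(NaOH) consumed by the sample = 0.01360 - 0.0005834 = 0.01302 mol.
n(H2C2O4) = 0.01302 / 2 = 0.006511 mol.
mass = 0.006511 mol x 90.03 g/mol = 0.586 g.

0.586 g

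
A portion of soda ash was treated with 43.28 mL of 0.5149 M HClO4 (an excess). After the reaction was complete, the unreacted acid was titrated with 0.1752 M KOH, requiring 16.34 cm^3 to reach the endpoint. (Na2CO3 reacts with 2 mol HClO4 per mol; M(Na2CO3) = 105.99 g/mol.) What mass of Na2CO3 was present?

Total n(HClO4) added = 0.5149 x 0.04328 = 0.02228 mol.
n(KOH) used = 0.1752 x 0.01634 = 0.002863 mol, which equals the excess n(HClO4).
So n(HClO4) consumed by the sample = 0.02228 - 0.002863 = 0.01942 mol.
n(Na2CO3) = 0.01942 / 2 = 0.009711 mol.
mass = 0.009711 mol x 105.99 g/mol = 1.03 g.

1.03 g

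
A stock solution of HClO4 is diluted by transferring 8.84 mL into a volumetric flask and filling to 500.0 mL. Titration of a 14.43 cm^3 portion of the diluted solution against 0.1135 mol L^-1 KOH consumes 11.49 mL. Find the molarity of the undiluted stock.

n(KOH) = 0.1135 x 0.01149 = 0.001304 mol.
n(HClO4) in the aliquot = 0.001304 mol.
[diluted HClO4] = 0.001304 / 0.01443 = 0.09038 M.
Dilution factor = 500.0/8.840 = 56.56, so [stock] = 0.09038 x 56.56 = 5.11 M.

5.11 M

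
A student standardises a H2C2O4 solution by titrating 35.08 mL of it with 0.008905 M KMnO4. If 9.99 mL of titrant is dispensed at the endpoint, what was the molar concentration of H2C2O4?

0.00634 M

n(KMnO4) = 0.008905 x 0.009990 = 8.896e-5 mol.
From the balanced equation, 2 mol KMnO4 reacts with 5 mol H2C2O4, so n(H2C2O4) = 8.896e-5 x 5/2 = 0.0002224 mol.
[H2C2O4] = 0.0002224 / 0.03508 L = 0.00634 M.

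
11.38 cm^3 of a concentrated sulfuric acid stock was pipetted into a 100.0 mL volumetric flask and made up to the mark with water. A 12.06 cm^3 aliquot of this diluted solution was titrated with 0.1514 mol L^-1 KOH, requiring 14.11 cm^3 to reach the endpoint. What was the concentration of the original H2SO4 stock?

n(KOH) = 0.1514 x 0.01411 = 0.002136 mol.
n(H2SO4) in the aliquot = 0.002136 x 1/2 = 0.001068 mol.
[diluted H2SO4] = 0.001068 / 0.01206 = 0.08857 M.
Dilution factor = 100.0/11.38 = 8.787, so [stock] = 0.08857 x 8.787 = 0.778 M.

0.778 M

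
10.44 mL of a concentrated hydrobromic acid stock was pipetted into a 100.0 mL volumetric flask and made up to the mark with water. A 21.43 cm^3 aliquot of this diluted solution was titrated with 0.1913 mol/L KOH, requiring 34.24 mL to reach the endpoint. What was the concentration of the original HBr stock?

n(KOH) = 0.1913 x 0.03424 = 0.006550 mol.
n(HBr) in the aliquot = 0.006550 mol.
[diluted HBr] = 0.006550 / 0.02143 = 0.3057 M.
Dilution factor = 100.0/10.44 = 9.579, so [stock] = 0.3057 x 9.579 = 2.93 M.

2.93 M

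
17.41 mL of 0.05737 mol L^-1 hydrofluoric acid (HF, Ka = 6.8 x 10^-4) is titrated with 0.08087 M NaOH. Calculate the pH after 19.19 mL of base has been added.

n(acid) = 0.05737 x 0.01741 = 0.0009988 mol; n(NaOH) added = 0.08087 x 0.01919 = 0.001552 mol.
Base is in excess by 0.001552 - 0.0009988 = 0.0005531 mol in a total volume of 0.03660 L.
[OH^-] = 0.0005531/0.03660 = 0.01511 M, so pOH = 1.82 and pH = 14.00 - 1.82 = 12.18.

12.18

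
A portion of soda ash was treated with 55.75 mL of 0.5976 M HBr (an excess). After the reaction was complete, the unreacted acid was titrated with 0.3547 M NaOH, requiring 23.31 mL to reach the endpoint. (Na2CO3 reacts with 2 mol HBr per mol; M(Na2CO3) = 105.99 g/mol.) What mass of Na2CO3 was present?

1.33 g

Total n(HBr) added = 0.5976 x 0.05575 = 0.03332 mol.
n(NaOH) used = 0.3547 x 0.02331 = 0.008268 mol, which equals the excess n(HBr).
So n(HBr) consumed by the sample = 0.03332 - 0.008268 = 0.02505 mol.
n(Na2CO3) = 0.02505 / 2 = 0.01252 mol.
mass = 0.01252 mol x 105.99 g/mol = 1.33 g.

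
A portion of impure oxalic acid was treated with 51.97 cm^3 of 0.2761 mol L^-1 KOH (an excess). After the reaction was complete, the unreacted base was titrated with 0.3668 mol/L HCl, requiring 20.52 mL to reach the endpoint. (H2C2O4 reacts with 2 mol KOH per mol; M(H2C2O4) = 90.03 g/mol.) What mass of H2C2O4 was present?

0.307 g

Total n(KOH) added = 0.2761 x 0.05197 = 0.01435 mol.
n(HCl) used = 0.3668 x 0.02052 = 0.007527 mol, which equals the excess n(KOH).
So n(KOH) consumed by the sample = 0.01435 - 0.007527 = 0.006822 mol.
n(H2C2O4) = 0.006822 / 2 = 0.003411 mol.
mass = 0.003411 mol x 90.03 g/mol = 0.307 g.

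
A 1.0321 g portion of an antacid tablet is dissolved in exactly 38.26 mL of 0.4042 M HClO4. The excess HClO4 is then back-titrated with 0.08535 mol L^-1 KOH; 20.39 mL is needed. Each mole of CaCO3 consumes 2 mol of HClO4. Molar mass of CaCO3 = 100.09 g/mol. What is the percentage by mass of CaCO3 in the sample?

Total n(HClO4) added = 0.4042 x 0.03826 = 0.01546 mol.
n(KOH) used = 0.08535 x 0.02039 = 0.001740 mol, which equals the excess n(HClO4).
So n(HClO4) consumed by the sample = 0.01546 - 0.001740 = 0.01372 mol.
n(CaCO3) = 0.01372 / 2 = 0.006862 mol.
mass CaCO3 = 0.006862 x 100.09 = 0.6868 g, so %CaCO3 = 0.6868/1.0321 x 100 = 66.5%.

66.5%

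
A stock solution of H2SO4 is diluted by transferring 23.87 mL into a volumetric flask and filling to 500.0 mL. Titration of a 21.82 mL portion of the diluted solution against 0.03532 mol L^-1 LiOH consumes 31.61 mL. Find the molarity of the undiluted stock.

n(LiOH) = 0.03532 x 0.03161 = 0.001116 mol.
n(H2SO4) in the aliquot = 0.001116 x 1/2 = 0.0005582 mol.
[diluted H2SO4] = 0.0005582 / 0.02182 = 0.02558 M.
Dilution factor = 500.0/23.87 = 20.95, so [stock] = 0.02558 x 20.95 = 0.536 M.

0.536 M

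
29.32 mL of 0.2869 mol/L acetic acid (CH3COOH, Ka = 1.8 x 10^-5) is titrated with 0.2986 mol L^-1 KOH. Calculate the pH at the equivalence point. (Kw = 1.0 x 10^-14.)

8.96

n(CH3COOH) = 0.2869 x 0.02932 = 0.008412 mol; V(KOH) at equivalence = 0.008412/0.2986 = 0.02817 L.
At equivalence all the acid is converted to CH3COO-; total volume = 0.02932 + 0.02817 = 0.05749 L, so [CH3COO-] = 0.008412/0.05749 = 0.1463 M.
Kb = Kw/Ka = 1.0e-14 / 1.8 x 10^-5 = 5.56e-10.
[OH^-] = sqrt(Kb x [CH3COO-]) = sqrt(5.56e-10 x 0.1463) = 9.02e-6 M.
pOH = 5.04, so pH = 14.00 - 5.04 = 8.96.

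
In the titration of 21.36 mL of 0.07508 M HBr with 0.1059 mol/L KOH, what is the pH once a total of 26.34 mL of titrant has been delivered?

12.40

n(acid) = 0.07508 x 0.02136 = 0.001604 mol; n(KOH) added = 0.1059 x 0.02634 = 0.002789 mol.
Base is in excess by 0.002789 - 0.001604 = 0.001186 mol in a total volume of 0.04770 L.
[OH^-] = 0.001186/0.04770 = 0.02486 M, so pOH = 1.60 and pH = 14.00 - 1.60 = 12.40.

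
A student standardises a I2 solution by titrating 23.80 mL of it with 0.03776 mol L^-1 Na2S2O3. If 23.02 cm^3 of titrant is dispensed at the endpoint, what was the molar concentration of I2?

0.0183 M

n(Na2S2O3) = 0.03776 x 0.02302 = 0.0008692 mol.
From the balanced equation, 2 mol Na2S2O3 reacts with 1 mol I2, so n(I2) = 0.0008692 x 1/2 = 0.0004346 mol.
[I2] = 0.0004346 / 0.02380 L = 0.0183 M.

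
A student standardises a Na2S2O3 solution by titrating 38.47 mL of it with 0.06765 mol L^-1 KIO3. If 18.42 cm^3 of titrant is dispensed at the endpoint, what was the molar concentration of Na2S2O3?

n(KIO3) = 0.06765 x 0.01842 = 0.001246 mol.
From the balanced equation, 1 mol KIO3 reacts with 6 mol Na2S2O3, so n(Na2S2O3) = 0.001246 x 6/1 = 0.007477 mol.
[Na2S2O3] = 0.007477 / 0.03847 L = 0.194 M.

0.194 M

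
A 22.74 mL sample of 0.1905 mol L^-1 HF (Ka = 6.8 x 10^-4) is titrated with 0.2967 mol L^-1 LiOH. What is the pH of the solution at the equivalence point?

8.12

n(HF) = 0.1905 x 0.02274 = 0.004332 mol; V(LiOH) at equivalence = 0.004332/0.2967 = 0.01460 L.
At equivalence all the acid is converted to F-; total volume = 0.02274 + 0.01460 = 0.03734 L, so [F-] = 0.004332/0.03734 = 0.1160 M.
Kb = Kw/Ka = 1.0e-14 / 6.8 x 10^-4 = 1.47e-11.
[OH^-] = sqrt(Kb x [F-]) = sqrt(1.47e-11 x 0.1160) = 1.31e-6 M.
pOH = 5.88, so pH = 14.00 - 5.88 = 8.12.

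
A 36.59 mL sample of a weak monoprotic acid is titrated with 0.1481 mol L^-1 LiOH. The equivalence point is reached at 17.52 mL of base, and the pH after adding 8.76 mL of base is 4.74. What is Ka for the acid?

8.76 mL is half of the equivalence volume, so this is the half-equivalence point where [HA] = [A^-].
At half-equivalence pH = pKa, so pKa = 4.74.
Ka = 10^(-4.74) = 1.8 x 10^-5.

1.8 x 10^-5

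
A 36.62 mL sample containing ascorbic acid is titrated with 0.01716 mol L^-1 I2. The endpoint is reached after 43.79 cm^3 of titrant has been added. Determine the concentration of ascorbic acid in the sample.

0.0205 M

n(I2) = 0.01716 x 0.04379 = 0.0007514 mol.
From the balanced equation, 1 mol I2 reacts with 1 mol ascorbic acid, so n(ascorbic acid) = 0.0007514 x 1/1 = 0.0007514 mol.
[ascorbic acid] = 0.0007514 / 0.03662 L = 0.0205 M.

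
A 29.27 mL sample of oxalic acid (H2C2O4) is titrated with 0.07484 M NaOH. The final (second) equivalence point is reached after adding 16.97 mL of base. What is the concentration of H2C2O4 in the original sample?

0.0217 M

n(NaOH) = 0.07484 x 0.01697 = 0.001270 mol.
At the final (second) equivalence point, 2 mol OH^- react per mol H2C2O4, so n(H2C2O4) = 0.001270 / 2 = 0.0006350 mol.
[H2C2O4] = 0.0006350 / 0.02927 L = 0.0217 M.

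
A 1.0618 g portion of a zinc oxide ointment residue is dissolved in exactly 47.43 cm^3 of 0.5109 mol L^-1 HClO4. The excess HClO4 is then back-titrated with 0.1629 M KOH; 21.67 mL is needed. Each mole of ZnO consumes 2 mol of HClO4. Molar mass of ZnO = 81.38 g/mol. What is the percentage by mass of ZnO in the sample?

79.3%

Total n(HClO4) added = 0.5109 x 0.04743 = 0.02423 mol.
n(KOH) used = 0.1629 x 0.02167 = 0.003530 mol, which equals the excess n(HClO4).
So n(HClO4) consumed by the sample = 0.02423 - 0.003530 = 0.02070 mol.
n(ZnO) = 0.02070 / 2 = 0.01035 mol.
mass ZnO = 0.01035 x 81.38 = 0.8424 g, so %ZnO = 0.8424/1.0618 x 100 = 79.3%.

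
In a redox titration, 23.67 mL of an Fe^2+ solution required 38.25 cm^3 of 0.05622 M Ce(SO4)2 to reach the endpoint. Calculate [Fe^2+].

n(Ce(SO4)2) = 0.05622 x 0.03825 = 0.002150 mol.
From the balanced equation, 1 mol Ce(SO4)2 reacts with 1 mol Fe^2+, so n(Fe^2+) = 0.002150 x 1/1 = 0.002150 mol.
[Fe^2+] = 0.002150 / 0.02367 L = 0.0908 M.

0.0908 M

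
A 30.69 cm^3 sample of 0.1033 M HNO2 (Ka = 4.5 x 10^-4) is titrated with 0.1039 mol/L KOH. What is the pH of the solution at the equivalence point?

8.03

n(HNO2) = 0.1033 x 0.03069 = 0.003170 mol; V(KOH) at equivalence = 0.003170/0.1039 = 0.03051 L.
At equivalence all the acid is converted to NO2-; total volume = 0.03069 + 0.03051 = 0.06120 L, so [NO2-] = 0.003170/0.06120 = 0.05180 M.
Kb = Kw/Ka = 1.0e-14 / 4.5 x 10^-4 = 2.22e-11.
[OH^-] = sqrt(Kb x [NO2-]) = sqrt(2.22e-11 x 0.05180) = 1.07e-6 M.
pOH = 5.97, so pH = 14.00 - 5.97 = 8.03.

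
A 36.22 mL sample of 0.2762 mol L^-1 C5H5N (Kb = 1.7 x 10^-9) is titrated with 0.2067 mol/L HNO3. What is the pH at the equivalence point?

3.08

n(C5H5N) = 0.2762 x 0.03622 = 0.01000 mol; V(HNO3) at equivalence = 0.01000/0.2067 = 0.04840 L.
At equivalence the base is fully converted to C5H5NH+; total volume = 0.08462 L, so [C5H5NH+] = 0.01000/0.08462 = 0.1182 M.
Ka(C5H5NH+) = Kw/Kb = 1.0e-14 / 1.7 x 10^-9 = 5.88e-6.
[H^+] = sqrt(Ka x [C5H5NH+]) = sqrt(5.88e-6 x 0.1182) = 0.000834 M.
pH = -log(0.000834) = 3.08.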